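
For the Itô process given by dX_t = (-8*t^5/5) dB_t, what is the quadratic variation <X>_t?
<X>_t = 64*t^11/275

For an Itô process dX_t = a(t) dt + b(t) dB_t, the quadratic variation is <X>_t = int_0^t b(s)^2 ds (the drift term does not contribute). Here b(s) = -8*s^5/5, so
  b(s)^2 = 64*s^10/25.
Integrating from 0 to t:
  <X>_t = int_0^t (64*s^10/25) ds = 64*t^11/275.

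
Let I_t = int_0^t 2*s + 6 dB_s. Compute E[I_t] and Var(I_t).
E[I_t] = 0; Var(I_t) = 4*t*(t^2 + 9*t + 27)/3

The Itô integral of a deterministic integrand f(s) has mean 0 because each increment f(s) * (B_{s+ds} - B_s) has mean 0. By the Itô isometry:
  Var( int_0^t f(s) dB_s ) = E[ (int_0^t f(s) dB_s)^2 ] = int_0^t f(s)^2 ds.
Here f(s) = 2*s + 6, so f(s)^2 = 4*(s + 3)^2. Integrate:
  int_0^t (4*(s + 3)^2) ds = 4*t*(t^2 + 9*t + 27)/3.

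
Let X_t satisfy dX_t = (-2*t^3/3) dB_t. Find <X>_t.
<X>_t = 4*t^7/63

For an Itô process dX_t = a(t) dt + b(t) dB_t, the quadratic variation is <X>_t = int_0^t b(s)^2 ds (the drift term does not contribute). Here b(s) = -2*s^3/3, so
  b(s)^2 = 4*s^6/9.
Integrating from 0 to t:
  <X>_t = int_0^t (4*s^6/9) ds = 4*t^7/63.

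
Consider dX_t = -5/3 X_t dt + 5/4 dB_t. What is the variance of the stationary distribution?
lim Var(X_t) = 15/32

The OU SDE dX = -theta X dt + sigma dB admits the integrating factor exp(theta t): d(exp(theta t) X_t) = sigma exp(theta t) dB_t. Integrating from 0 to t gives X_t = x_0 * exp(-theta t) + sigma * int_0^t exp(-theta (t-s)) dB_s for any initial x_0. The Itô integral has variance (by the Itô isometry) sigma^2 * int_0^t exp(-2 theta (t - s)) ds = sigma^2 * (1 - exp(-2 theta t)) / (2 theta), independent of x_0.
With theta = 5/3, sigma = 5/4:
  Var(X_t) = (5/4)^2 * (1 - exp(-2*5/3 t)) / (2 * 5/3) = 15/32 - 15*exp(-10*t/3)/32.
As t -> infinity, exp(-2*5/3 t) -> 0, so the stationary variance is sigma^2 / (2 theta) = 15/32.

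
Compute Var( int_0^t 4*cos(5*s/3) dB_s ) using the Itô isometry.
Var = 8*t + 12*sin(10*t/3)/5

The Itô integral of a deterministic integrand f(s) has mean 0 because each increment f(s) * (B_{s+ds} - B_s) has mean 0. By the Itô isometry:
  Var( int_0^t f(s) dB_s ) = E[ (int_0^t f(s) dB_s)^2 ] = int_0^t f(s)^2 ds.
Here f(s) = 4*cos(5*s/3), so f(s)^2 = 16*cos(5*s/3)^2. Integrate:
  int_0^t (16*cos(5*s/3)^2) ds = 8*t + 12*sin(10*t/3)/5.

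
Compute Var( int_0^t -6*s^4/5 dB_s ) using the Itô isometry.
Var = 4*t^9/25

The Itô integral of a deterministic integrand f(s) has mean 0 because each increment f(s) * (B_{s+ds} - B_s) has mean 0. By the Itô isometry:
  Var( int_0^t f(s) dB_s ) = E[ (int_0^t f(s) dB_s)^2 ] = int_0^t f(s)^2 ds.
Here f(s) = -6*s^4/5, so f(s)^2 = 36*s^8/25. Integrate:
  int_0^t (36*s^8/25) ds = 4*t^9/25.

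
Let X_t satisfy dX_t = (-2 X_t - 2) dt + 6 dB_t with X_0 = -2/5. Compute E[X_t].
E[X_t] = -1 + 3*exp(-2*t)/5

Taking expectations and using E[dB_t] = 0, the mean m(t) = E[X_t] satisfies the ODE m'(t) = a m(t) + b with m(0) = x_0. With a = -2, b = -2, x_0 = -2/5, the solution is
  m(t) = x_0 * exp(a t) + (b/a) * (exp(a t) - 1)
       = (-2/5) * exp((-2) t) + ((-2)/(-2)) * (exp((-2) t) - 1)
       = -1 + 3*exp(-2*t)/5.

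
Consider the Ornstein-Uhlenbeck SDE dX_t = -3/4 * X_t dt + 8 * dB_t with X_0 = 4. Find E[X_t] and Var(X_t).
E[X_t] = 4*exp(-3*t/4); Var(X_t) = 128/3 - 128*exp(-3*t/2)/3

The OU SDE dX = -theta X dt + sigma dB admits the integrating factor exp(theta t): d(exp(theta t) X_t) = sigma exp(theta t) dB_t. Integrating from 0 to t:
  X_t = x_0 * exp(-theta t) + sigma * int_0^t exp(-theta (t-s)) dB_s.
The Itô integral has mean 0 and (by the Itô isometry) variance sigma^2 * int_0^t exp(-2 theta (t - s)) ds = sigma^2 * (1 - exp(-2 theta t)) / (2 theta).
With theta = 3/4, sigma = 8, x_0 = 4:
  E[X_t] = 4 * exp(-3/4 t) = 4*exp(-3*t/4)
  Var(X_t) = (8)^2 * (1 - exp(-2*3/4 t)) / (2 * 3/4) = 128/3 - 128*exp(-3*t/2)/3.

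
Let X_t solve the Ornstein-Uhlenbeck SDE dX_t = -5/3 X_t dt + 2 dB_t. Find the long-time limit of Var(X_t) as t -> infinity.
lim Var(X_t) = 6/5

The OU SDE dX = -theta X dt + sigma dB admits the integrating factor exp(theta t): d(exp(theta t) X_t) = sigma exp(theta t) dB_t. Integrating from 0 to t gives X_t = x_0 * exp(-theta t) + sigma * int_0^t exp(-theta (t-s)) dB_s for any initial x_0. The Itô integral has variance (by the Itô isometry) sigma^2 * int_0^t exp(-2 theta (t - s)) ds = sigma^2 * (1 - exp(-2 theta t)) / (2 theta), independent of x_0.
With theta = 5/3, sigma = 2:
  Var(X_t) = (2)^2 * (1 - exp(-2*5/3 t)) / (2 * 5/3) = 6/5 - 6*exp(-10*t/3)/5.
As t -> infinity, exp(-2*5/3 t) -> 0, so the stationary variance is sigma^2 / (2 theta) = 6/5.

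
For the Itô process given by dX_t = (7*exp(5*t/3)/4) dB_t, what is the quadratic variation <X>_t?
<X>_t = 147*exp(10*t/3)/160 - 147/160

For an Itô process dX_t = a(t) dt + b(t) dB_t, the quadratic variation is <X>_t = int_0^t b(s)^2 ds (the drift term does not contribute). Here b(s) = 7*exp(5*s/3)/4, so
  b(s)^2 = 49*exp(10*s/3)/16.
Integrating from 0 to t:
  <X>_t = int_0^t (49*exp(10*s/3)/16) ds = 147*exp(10*t/3)/160 - 147/160.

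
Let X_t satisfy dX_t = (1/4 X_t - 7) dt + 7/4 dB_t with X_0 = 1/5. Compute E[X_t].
E[X_t] = 28 - 139*exp(t/4)/5

Taking expectations and using E[dB_t] = 0, the mean m(t) = E[X_t] satisfies the ODE m'(t) = a m(t) + b with m(0) = x_0. With a = 1/4, b = -7, x_0 = 1/5, the solution is
  m(t) = x_0 * exp(a t) + (b/a) * (exp(a t) - 1)
       = (1/5) * exp((1/4) t) + ((-7)/(1/4)) * (exp((1/4) t) - 1)
       = 28 - 139*exp(t/4)/5.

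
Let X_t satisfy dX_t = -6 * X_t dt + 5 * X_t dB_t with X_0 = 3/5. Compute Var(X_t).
Var(X_t) = (9*exp(25*t) - 9)*exp(-12*t)/25

For GBM dX = mu X dt + sigma X dB with X_0 = x_0, apply Itô to Y = log X: dY = (mu - sigma^2/2) dt + sigma dB, so Y_t = log(x_0) + (mu - sigma^2/2) t + sigma B_t and hence X_t = x_0 * exp((mu - sigma^2/2) t + sigma B_t).
With mu = -6, sigma = 5, x_0 = 3/5, this gives:
  X_t = 3/5 * exp((-37/2) * t + (5) * B_t).
Since sigma*B_t ~ Normal(0, sigma^2 t), E[exp(sigma*B_t)] = exp(sigma^2 t / 2); so E[X_t] = x_0 * exp((mu - sigma^2/2) t) * exp(sigma^2 t / 2) = x_0 * exp(mu t) = 3*exp(-6*t)/5.
Var(X_t) = E[X_t^2] - (E[X_t])^2 = x_0^2 * exp(2 mu t) * (exp(sigma^2 t) - 1) = (9*exp(25*t) - 9)*exp(-12*t)/25.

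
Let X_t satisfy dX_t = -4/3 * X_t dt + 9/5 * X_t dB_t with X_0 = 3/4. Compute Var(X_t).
Var(X_t) = (9*exp(81*t/25) - 9)*exp(-8*t/3)/16

For GBM dX = mu X dt + sigma X dB with X_0 = x_0, apply Itô to Y = log X: dY = (mu - sigma^2/2) dt + sigma dB, so Y_t = log(x_0) + (mu - sigma^2/2) t + sigma B_t and hence X_t = x_0 * exp((mu - sigma^2/2) t + sigma B_t).
With mu = -4/3, sigma = 9/5, x_0 = 3/4, this gives:
  X_t = 3/4 * exp((-443/150) * t + (9/5) * B_t).
Since sigma*B_t ~ Normal(0, sigma^2 t), E[exp(sigma*B_t)] = exp(sigma^2 t / 2); so E[X_t] = x_0 * exp((mu - sigma^2/2) t) * exp(sigma^2 t / 2) = x_0 * exp(mu t) = 3*exp(-4*t/3)/4.
Var(X_t) = E[X_t^2] - (E[X_t])^2 = x_0^2 * exp(2 mu t) * (exp(sigma^2 t) - 1) = (9*exp(81*t/25) - 9)*exp(-8*t/3)/16.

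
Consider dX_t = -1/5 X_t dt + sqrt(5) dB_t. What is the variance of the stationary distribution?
lim Var(X_t) = 25/2

The OU SDE dX = -theta X dt + sigma dB admits the integrating factor exp(theta t): d(exp(theta t) X_t) = sigma exp(theta t) dB_t. Integrating from 0 to t gives X_t = x_0 * exp(-theta t) + sigma * int_0^t exp(-theta (t-s)) dB_s for any initial x_0. The Itô integral has variance (by the Itô isometry) sigma^2 * int_0^t exp(-2 theta (t - s)) ds = sigma^2 * (1 - exp(-2 theta t)) / (2 theta), independent of x_0.
With theta = 1/5, sigma = sqrt(5):
  Var(X_t) = (sqrt(5))^2 * (1 - exp(-2*1/5 t)) / (2 * 1/5) = 25/2 - 25*exp(-2*t/5)/2.
As t -> infinity, exp(-2*1/5 t) -> 0, so the stationary variance is sigma^2 / (2 theta) = 25/2.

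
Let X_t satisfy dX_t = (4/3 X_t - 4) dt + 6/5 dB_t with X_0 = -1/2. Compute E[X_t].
E[X_t] = 3 - 7*exp(4*t/3)/2

Taking expectations and using E[dB_t] = 0, the mean m(t) = E[X_t] satisfies the ODE m'(t) = a m(t) + b with m(0) = x_0. With a = 4/3, b = -4, x_0 = -1/2, the solution is
  m(t) = x_0 * exp(a t) + (b/a) * (exp(a t) - 1)
       = (-1/2) * exp((4/3) t) + ((-4)/(4/3)) * (exp((4/3) t) - 1)
       = 3 - 7*exp(4*t/3)/2.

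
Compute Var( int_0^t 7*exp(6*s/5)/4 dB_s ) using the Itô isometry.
Var = 245*exp(12*t/5)/192 - 245/192

The Itô integral of a deterministic integrand f(s) has mean 0 because each increment f(s) * (B_{s+ds} - B_s) has mean 0. By the Itô isometry:
  Var( int_0^t f(s) dB_s ) = E[ (int_0^t f(s) dB_s)^2 ] = int_0^t f(s)^2 ds.
Here f(s) = 7*exp(6*s/5)/4, so f(s)^2 = 49*exp(12*s/5)/16. Integrate:
  int_0^t (49*exp(12*s/5)/16) ds = 245*exp(12*t/5)/192 - 245/192.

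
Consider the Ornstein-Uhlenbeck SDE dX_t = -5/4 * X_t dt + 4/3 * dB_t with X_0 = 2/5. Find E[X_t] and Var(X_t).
E[X_t] = 2*exp(-5*t/4)/5; Var(X_t) = 32/45 - 32*exp(-5*t/2)/45

The OU SDE dX = -theta X dt + sigma dB admits the integrating factor exp(theta t): d(exp(theta t) X_t) = sigma exp(theta t) dB_t. Integrating from 0 to t:
  X_t = x_0 * exp(-theta t) + sigma * int_0^t exp(-theta (t-s)) dB_s.
The Itô integral has mean 0 and (by the Itô isometry) variance sigma^2 * int_0^t exp(-2 theta (t - s)) ds = sigma^2 * (1 - exp(-2 theta t)) / (2 theta).
With theta = 5/4, sigma = 4/3, x_0 = 2/5:
  E[X_t] = 2/5 * exp(-5/4 t) = 2*exp(-5*t/4)/5
  Var(X_t) = (4/3)^2 * (1 - exp(-2*5/4 t)) / (2 * 5/4) = 32/45 - 32*exp(-5*t/2)/45.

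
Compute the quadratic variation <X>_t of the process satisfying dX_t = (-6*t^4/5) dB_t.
<X>_t = 4*t^9/25

For an Itô process dX_t = a(t) dt + b(t) dB_t, the quadratic variation is <X>_t = int_0^t b(s)^2 ds (the drift term does not contribute). Here b(s) = -6*s^4/5, so
  b(s)^2 = 36*s^8/25.
Integrating from 0 to t:
  <X>_t = int_0^t (36*s^8/25) ds = 4*t^9/25.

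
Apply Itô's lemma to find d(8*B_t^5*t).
d(8*B_t^5*t) = (8*B_t^3*(B_t^2 + 10*t)) dt + (40*B_t^4*t) dB_t

Itô's formula for f(t, x): d f(t, B_t) = (f_t + (1/2) f_xx) dt + f_x dB_t. Compute partials of f(t, x) = 8*t*x^5:
  f_t(t,x)  = 8*x^5
  f_x(t,x)  = 40*t*x^4
  f_xx(t,x) = 160*t*x^3
Assemble drift = f_t + (1/2) f_xx = 8*x^3*(10*t + x^2) and diffusion = f_x = 40*t*x^4. Substituting x = B_t:
  d(8*B_t^5*t) = (8*B_t^3*(B_t^2 + 10*t)) dt + (40*B_t^4*t) dB_t.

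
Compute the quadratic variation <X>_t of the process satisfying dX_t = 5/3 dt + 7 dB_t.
<X>_t = 49*t

For an Itô process dX_t = a(t) dt + b(t) dB_t, the quadratic variation is <X>_t = int_0^t b(s)^2 ds (the drift term does not contribute). Here b(s) = 7, so
  b(s)^2 = 49.
Integrating from 0 to t:
  <X>_t = int_0^t (49) ds = 49*t.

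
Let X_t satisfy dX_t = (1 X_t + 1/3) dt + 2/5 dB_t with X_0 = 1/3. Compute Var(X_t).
Var(X_t) = 2*exp(2*t)/25 - 2/25

The variance V(t) = Var(X_t) satisfies V'(t) = 2 a V(t) + c^2 with V(0) = 0 (drift coefficient is linear in X, diffusion is constant). With a = 1, c = 2/5, the solution is
  V(t) = (c^2 / (2 a)) * (exp(2 a t) - 1)
       = ((2/5)^2 / (2*1)) * (exp(2 t) - 1)
       = 2*exp(2*t)/25 - 2/25.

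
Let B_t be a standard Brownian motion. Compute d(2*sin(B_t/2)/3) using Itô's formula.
d(2*sin(B_t/2)/3) = (-sin(B_t/2)/12) dt + (cos(B_t/2)/3) dB_t

Itô's formula for f(B_t) gives d f(B_t) = f'(B_t) dB_t + (1/2) f''(B_t) dt. Compute derivatives of f(x) = 2*sin(x/2)/3:
  f'(x)  = cos(x/2)/3
  f''(x) = -sin(x/2)/6
Substitute x = B_t and multiply the f'' term by 1/2:
  drift     = (1/2) * (-sin(x/2)/6) evaluated at B_t = -sin(B_t/2)/12
  diffusion = (cos(x/2)/3) evaluated at B_t = cos(B_t/2)/3
Therefore d(2*sin(B_t/2)/3) = (-sin(B_t/2)/12) dt + (cos(B_t/2)/3) dB_t.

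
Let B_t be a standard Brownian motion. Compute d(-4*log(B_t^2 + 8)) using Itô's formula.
d(-4*log(B_t^2 + 8)) = (4*(B_t^2 - 8)/(B_t^2 + 8)^2) dt + (-8*B_t/(B_t^2 + 8)) dB_t

Itô's formula for f(B_t) gives d f(B_t) = f'(B_t) dB_t + (1/2) f''(B_t) dt. Compute derivatives of f(x) = -4*log(x^2 + 8):
  f'(x)  = -8*x/(x^2 + 8)
  f''(x) = 8*(x^2 - 8)/(x^2 + 8)^2
Substitute x = B_t and multiply the f'' term by 1/2:
  drift     = (1/2) * (8*(x^2 - 8)/(x^2 + 8)^2) evaluated at B_t = 4*(B_t^2 - 8)/(B_t^2 + 8)^2
  diffusion = (-8*x/(x^2 + 8)) evaluated at B_t = -8*B_t/(B_t^2 + 8)
Therefore d(-4*log(B_t^2 + 8)) = (4*(B_t^2 - 8)/(B_t^2 + 8)^2) dt + (-8*B_t/(B_t^2 + 8)) dB_t.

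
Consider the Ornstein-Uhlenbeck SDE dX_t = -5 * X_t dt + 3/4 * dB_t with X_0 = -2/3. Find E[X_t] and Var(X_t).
E[X_t] = -2*exp(-5*t)/3; Var(X_t) = 9/160 - 9*exp(-10*t)/160

The OU SDE dX = -theta X dt + sigma dB admits the integrating factor exp(theta t): d(exp(theta t) X_t) = sigma exp(theta t) dB_t. Integrating from 0 to t:
  X_t = x_0 * exp(-theta t) + sigma * int_0^t exp(-theta (t-s)) dB_s.
The Itô integral has mean 0 and (by the Itô isometry) variance sigma^2 * int_0^t exp(-2 theta (t - s)) ds = sigma^2 * (1 - exp(-2 theta t)) / (2 theta).
With theta = 5, sigma = 3/4, x_0 = -2/3:
  E[X_t] = -2/3 * exp(-5 t) = -2*exp(-5*t)/3
  Var(X_t) = (3/4)^2 * (1 - exp(-2*5 t)) / (2 * 5) = 9/160 - 9*exp(-10*t)/160.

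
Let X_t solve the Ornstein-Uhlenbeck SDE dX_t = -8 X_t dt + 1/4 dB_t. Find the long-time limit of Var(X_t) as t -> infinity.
lim Var(X_t) = 1/256

The OU SDE dX = -theta X dt + sigma dB admits the integrating factor exp(theta t): d(exp(theta t) X_t) = sigma exp(theta t) dB_t. Integrating from 0 to t gives X_t = x_0 * exp(-theta t) + sigma * int_0^t exp(-theta (t-s)) dB_s for any initial x_0. The Itô integral has variance (by the Itô isometry) sigma^2 * int_0^t exp(-2 theta (t - s)) ds = sigma^2 * (1 - exp(-2 theta t)) / (2 theta), independent of x_0.
With theta = 8, sigma = 1/4:
  Var(X_t) = (1/4)^2 * (1 - exp(-2*8 t)) / (2 * 8) = 1/256 - exp(-16*t)/256.
As t -> infinity, exp(-2*8 t) -> 0, so the stationary variance is sigma^2 / (2 theta) = 1/256.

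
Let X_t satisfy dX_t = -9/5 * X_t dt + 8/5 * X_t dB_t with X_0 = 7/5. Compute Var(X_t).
Var(X_t) = (49*exp(64*t/25) - 49)*exp(-18*t/5)/25

For GBM dX = mu X dt + sigma X dB with X_0 = x_0, apply Itô to Y = log X: dY = (mu - sigma^2/2) dt + sigma dB, so Y_t = log(x_0) + (mu - sigma^2/2) t + sigma B_t and hence X_t = x_0 * exp((mu - sigma^2/2) t + sigma B_t).
With mu = -9/5, sigma = 8/5, x_0 = 7/5, this gives:
  X_t = 7/5 * exp((-77/25) * t + (8/5) * B_t).
Since sigma*B_t ~ Normal(0, sigma^2 t), E[exp(sigma*B_t)] = exp(sigma^2 t / 2); so E[X_t] = x_0 * exp((mu - sigma^2/2) t) * exp(sigma^2 t / 2) = x_0 * exp(mu t) = 7*exp(-9*t/5)/5.
Var(X_t) = E[X_t^2] - (E[X_t])^2 = x_0^2 * exp(2 mu t) * (exp(sigma^2 t) - 1) = (49*exp(64*t/25) - 49)*exp(-18*t/5)/25.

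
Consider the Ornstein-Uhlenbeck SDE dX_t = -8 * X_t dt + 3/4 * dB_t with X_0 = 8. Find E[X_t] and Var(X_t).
E[X_t] = 8*exp(-8*t); Var(X_t) = 9/256 - 9*exp(-16*t)/256

The OU SDE dX = -theta X dt + sigma dB admits the integrating factor exp(theta t): d(exp(theta t) X_t) = sigma exp(theta t) dB_t. Integrating from 0 to t:
  X_t = x_0 * exp(-theta t) + sigma * int_0^t exp(-theta (t-s)) dB_s.
The Itô integral has mean 0 and (by the Itô isometry) variance sigma^2 * int_0^t exp(-2 theta (t - s)) ds = sigma^2 * (1 - exp(-2 theta t)) / (2 theta).
With theta = 8, sigma = 3/4, x_0 = 8:
  E[X_t] = 8 * exp(-8 t) = 8*exp(-8*t)
  Var(X_t) = (3/4)^2 * (1 - exp(-2*8 t)) / (2 * 8) = 9/256 - 9*exp(-16*t)/256.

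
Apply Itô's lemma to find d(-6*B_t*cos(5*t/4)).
d(-6*B_t*cos(5*t/4)) = (15*B_t*sin(5*t/4)/2) dt + (-6*cos(5*t/4)) dB_t

Itô's formula for f(t, x): d f(t, B_t) = (f_t + (1/2) f_xx) dt + f_x dB_t. Compute partials of f(t, x) = -6*x*cos(5*t/4):
  f_t(t,x)  = 15*x*sin(5*t/4)/2
  f_x(t,x)  = -6*cos(5*t/4)
  f_xx(t,x) = 0
Assemble drift = f_t + (1/2) f_xx = 15*x*sin(5*t/4)/2 and diffusion = f_x = -6*cos(5*t/4). Substituting x = B_t:
  d(-6*B_t*cos(5*t/4)) = (15*B_t*sin(5*t/4)/2) dt + (-6*cos(5*t/4)) dB_t.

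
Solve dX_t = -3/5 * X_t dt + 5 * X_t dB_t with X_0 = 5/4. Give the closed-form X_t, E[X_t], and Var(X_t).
X_t = 5/4 * exp((-131/10) t + (5) B_t); E[X_t] = 5*exp(-3*t/5)/4; Var(X_t) = (25*exp(25*t) - 25)*exp(-6*t/5)/16

For GBM dX = mu X dt + sigma X dB with X_0 = x_0, apply Itô to Y = log X: dY = (mu - sigma^2/2) dt + sigma dB, so Y_t = log(x_0) + (mu - sigma^2/2) t + sigma B_t and hence X_t = x_0 * exp((mu - sigma^2/2) t + sigma B_t).
With mu = -3/5, sigma = 5, x_0 = 5/4, this gives:
  X_t = 5/4 * exp((-131/10) * t + (5) * B_t).
Since sigma*B_t ~ Normal(0, sigma^2 t), E[exp(sigma*B_t)] = exp(sigma^2 t / 2); so E[X_t] = x_0 * exp((mu - sigma^2/2) t) * exp(sigma^2 t / 2) = x_0 * exp(mu t) = 5*exp(-3*t/5)/4.
Var(X_t) = E[X_t^2] - (E[X_t])^2 = x_0^2 * exp(2 mu t) * (exp(sigma^2 t) - 1) = (25*exp(25*t) - 25)*exp(-6*t/5)/16.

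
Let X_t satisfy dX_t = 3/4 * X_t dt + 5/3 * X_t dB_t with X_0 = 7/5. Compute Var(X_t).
Var(X_t) = 49*(exp(25*t/9) - 1)*exp(3*t/2)/25

For GBM dX = mu X dt + sigma X dB with X_0 = x_0, apply Itô to Y = log X: dY = (mu - sigma^2/2) dt + sigma dB, so Y_t = log(x_0) + (mu - sigma^2/2) t + sigma B_t and hence X_t = x_0 * exp((mu - sigma^2/2) t + sigma B_t).
With mu = 3/4, sigma = 5/3, x_0 = 7/5, this gives:
  X_t = 7/5 * exp((-23/36) * t + (5/3) * B_t).
Since sigma*B_t ~ Normal(0, sigma^2 t), E[exp(sigma*B_t)] = exp(sigma^2 t / 2); so E[X_t] = x_0 * exp((mu - sigma^2/2) t) * exp(sigma^2 t / 2) = x_0 * exp(mu t) = 7*exp(3*t/4)/5.
Var(X_t) = E[X_t^2] - (E[X_t])^2 = x_0^2 * exp(2 mu t) * (exp(sigma^2 t) - 1) = 49*(exp(25*t/9) - 1)*exp(3*t/2)/25.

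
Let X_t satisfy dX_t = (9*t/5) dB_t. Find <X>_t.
<X>_t = 27*t^3/25

For an Itô process dX_t = a(t) dt + b(t) dB_t, the quadratic variation is <X>_t = int_0^t b(s)^2 ds (the drift term does not contribute). Here b(s) = 9*s/5, so
  b(s)^2 = 81*s^2/25.
Integrating from 0 to t:
  <X>_t = int_0^t (81*s^2/25) ds = 27*t^3/25.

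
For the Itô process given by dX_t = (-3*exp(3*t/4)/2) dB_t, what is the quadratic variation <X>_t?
<X>_t = 3*exp(3*t/2)/2 - 3/2

For an Itô process dX_t = a(t) dt + b(t) dB_t, the quadratic variation is <X>_t = int_0^t b(s)^2 ds (the drift term does not contribute). Here b(s) = -3*exp(3*s/4)/2, so
  b(s)^2 = 9*exp(3*s/2)/4.
Integrating from 0 to t:
  <X>_t = int_0^t (9*exp(3*s/2)/4) ds = 3*exp(3*t/2)/2 - 3/2.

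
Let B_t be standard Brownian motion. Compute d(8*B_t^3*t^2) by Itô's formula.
d(8*B_t^3*t^2) = (8*B_t*t*(2*B_t^2 + 3*t)) dt + (24*B_t^2*t^2) dB_t

Itô's formula for f(t, x): d f(t, B_t) = (f_t + (1/2) f_xx) dt + f_x dB_t. Compute partials of f(t, x) = 8*t^2*x^3:
  f_t(t,x)  = 16*t*x^3
  f_x(t,x)  = 24*t^2*x^2
  f_xx(t,x) = 48*t^2*x
Assemble drift = f_t + (1/2) f_xx = 8*t*x*(3*t + 2*x^2) and diffusion = f_x = 24*t^2*x^2. Substituting x = B_t:
  d(8*B_t^3*t^2) = (8*B_t*t*(2*B_t^2 + 3*t)) dt + (24*B_t^2*t^2) dB_t.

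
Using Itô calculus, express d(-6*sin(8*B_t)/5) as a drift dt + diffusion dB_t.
d(-6*sin(8*B_t)/5) = (192*sin(8*B_t)/5) dt + (-48*cos(8*B_t)/5) dB_t

Itô's formula for f(B_t) gives d f(B_t) = f'(B_t) dB_t + (1/2) f''(B_t) dt. Compute derivatives of f(x) = -6*sin(8*x)/5:
  f'(x)  = -48*cos(8*x)/5
  f''(x) = 384*sin(8*x)/5
Substitute x = B_t and multiply the f'' term by 1/2:
  drift     = (1/2) * (384*sin(8*x)/5) evaluated at B_t = 192*sin(8*B_t)/5
  diffusion = (-48*cos(8*x)/5) evaluated at B_t = -48*cos(8*B_t)/5
Therefore d(-6*sin(8*B_t)/5) = (192*sin(8*B_t)/5) dt + (-48*cos(8*B_t)/5) dB_t.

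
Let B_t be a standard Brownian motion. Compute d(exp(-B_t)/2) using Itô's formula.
d(exp(-B_t)/2) = (exp(-B_t)/4) dt + (-exp(-B_t)/2) dB_t

Itô's formula for f(B_t) gives d f(B_t) = f'(B_t) dB_t + (1/2) f''(B_t) dt. Compute derivatives of f(x) = exp(-x)/2:
  f'(x)  = -exp(-x)/2
  f''(x) = exp(-x)/2
Substitute x = B_t and multiply the f'' term by 1/2:
  drift     = (1/2) * (exp(-x)/2) evaluated at B_t = exp(-B_t)/4
  diffusion = (-exp(-x)/2) evaluated at B_t = -exp(-B_t)/2
Therefore d(exp(-B_t)/2) = (exp(-B_t)/4) dt + (-exp(-B_t)/2) dB_t.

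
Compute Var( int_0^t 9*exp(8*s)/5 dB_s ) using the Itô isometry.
Var = 81*exp(16*t)/400 - 81/400

The Itô integral of a deterministic integrand f(s) has mean 0 because each increment f(s) * (B_{s+ds} - B_s) has mean 0. By the Itô isometry:
  Var( int_0^t f(s) dB_s ) = E[ (int_0^t f(s) dB_s)^2 ] = int_0^t f(s)^2 ds.
Here f(s) = 9*exp(8*s)/5, so f(s)^2 = 81*exp(16*s)/25. Integrate:
  int_0^t (81*exp(16*s)/25) ds = 81*exp(16*t)/400 - 81/400.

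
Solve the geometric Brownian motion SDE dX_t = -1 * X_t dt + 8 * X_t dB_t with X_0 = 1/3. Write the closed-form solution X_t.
X_t = 1/3 * exp((-33) * t + (8) * B_t)

For GBM dX = mu X dt + sigma X dB with X_0 = x_0, apply Itô to Y = log X: dY = (mu - sigma^2/2) dt + sigma dB, so Y_t = log(x_0) + (mu - sigma^2/2) t + sigma B_t and hence X_t = x_0 * exp((mu - sigma^2/2) t + sigma B_t).
With mu = -1, sigma = 8, x_0 = 1/3, this gives:
  X_t = 1/3 * exp((-33) * t + (8) * B_t).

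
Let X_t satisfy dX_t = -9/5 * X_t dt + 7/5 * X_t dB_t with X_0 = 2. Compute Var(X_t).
Var(X_t) = (4*exp(49*t/25) - 4)*exp(-18*t/5)

For GBM dX = mu X dt + sigma X dB with X_0 = x_0, apply Itô to Y = log X: dY = (mu - sigma^2/2) dt + sigma dB, so Y_t = log(x_0) + (mu - sigma^2/2) t + sigma B_t and hence X_t = x_0 * exp((mu - sigma^2/2) t + sigma B_t).
With mu = -9/5, sigma = 7/5, x_0 = 2, this gives:
  X_t = 2 * exp((-139/50) * t + (7/5) * B_t).
Since sigma*B_t ~ Normal(0, sigma^2 t), E[exp(sigma*B_t)] = exp(sigma^2 t / 2); so E[X_t] = x_0 * exp((mu - sigma^2/2) t) * exp(sigma^2 t / 2) = x_0 * exp(mu t) = 2*exp(-9*t/5).
Var(X_t) = E[X_t^2] - (E[X_t])^2 = x_0^2 * exp(2 mu t) * (exp(sigma^2 t) - 1) = (4*exp(49*t/25) - 4)*exp(-18*t/5).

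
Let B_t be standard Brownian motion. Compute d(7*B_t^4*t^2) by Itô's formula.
d(7*B_t^4*t^2) = (14*B_t^2*t*(B_t^2 + 3*t)) dt + (28*B_t^3*t^2) dB_t

Itô's formula for f(t, x): d f(t, B_t) = (f_t + (1/2) f_xx) dt + f_x dB_t. Compute partials of f(t, x) = 7*t^2*x^4:
  f_t(t,x)  = 14*t*x^4
  f_x(t,x)  = 28*t^2*x^3
  f_xx(t,x) = 84*t^2*x^2
Assemble drift = f_t + (1/2) f_xx = 14*t*x^2*(3*t + x^2) and diffusion = f_x = 28*t^2*x^3. Substituting x = B_t:
  d(7*B_t^4*t^2) = (14*B_t^2*t*(B_t^2 + 3*t)) dt + (28*B_t^3*t^2) dB_t.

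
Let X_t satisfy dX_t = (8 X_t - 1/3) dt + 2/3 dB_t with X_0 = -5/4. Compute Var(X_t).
Var(X_t) = exp(16*t)/36 - 1/36

The variance V(t) = Var(X_t) satisfies V'(t) = 2 a V(t) + c^2 with V(0) = 0 (drift coefficient is linear in X, diffusion is constant). With a = 8, c = 2/3, the solution is
  V(t) = (c^2 / (2 a)) * (exp(2 a t) - 1)
       = ((2/3)^2 / (2*8)) * (exp(16 t) - 1)
       = exp(16*t)/36 - 1/36.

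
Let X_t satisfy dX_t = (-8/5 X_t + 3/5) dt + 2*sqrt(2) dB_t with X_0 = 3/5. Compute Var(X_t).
Var(X_t) = 5/2 - 5*exp(-16*t/5)/2

The variance V(t) = Var(X_t) satisfies V'(t) = 2 a V(t) + c^2 with V(0) = 0 (drift coefficient is linear in X, diffusion is constant). With a = -8/5, c = 2*sqrt(2), the solution is
  V(t) = (c^2 / (2 a)) * (exp(2 a t) - 1)
       = ((2*sqrt(2))^2 / (2*(-8/5))) * (exp((-16/5) t) - 1)
       = 5/2 - 5*exp(-16*t/5)/2.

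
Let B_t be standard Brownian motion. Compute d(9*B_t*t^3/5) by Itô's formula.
d(9*B_t*t^3/5) = (27*B_t*t^2/5) dt + (9*t^3/5) dB_t

Itô's formula for f(t, x): d f(t, B_t) = (f_t + (1/2) f_xx) dt + f_x dB_t. Compute partials of f(t, x) = 9*t^3*x/5:
  f_t(t,x)  = 27*t^2*x/5
  f_x(t,x)  = 9*t^3/5
  f_xx(t,x) = 0
Assemble drift = f_t + (1/2) f_xx = 27*t^2*x/5 and diffusion = f_x = 9*t^3/5. Substituting x = B_t:
  d(9*B_t*t^3/5) = (27*B_t*t^2/5) dt + (9*t^3/5) dB_t.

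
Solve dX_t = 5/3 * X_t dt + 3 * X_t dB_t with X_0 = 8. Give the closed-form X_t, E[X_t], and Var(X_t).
X_t = 8 * exp((-17/6) t + (3) B_t); E[X_t] = 8*exp(5*t/3); Var(X_t) = 64*(exp(9*t) - 1)*exp(10*t/3)

For GBM dX = mu X dt + sigma X dB with X_0 = x_0, apply Itô to Y = log X: dY = (mu - sigma^2/2) dt + sigma dB, so Y_t = log(x_0) + (mu - sigma^2/2) t + sigma B_t and hence X_t = x_0 * exp((mu - sigma^2/2) t + sigma B_t).
With mu = 5/3, sigma = 3, x_0 = 8, this gives:
  X_t = 8 * exp((-17/6) * t + (3) * B_t).
Since sigma*B_t ~ Normal(0, sigma^2 t), E[exp(sigma*B_t)] = exp(sigma^2 t / 2); so E[X_t] = x_0 * exp((mu - sigma^2/2) t) * exp(sigma^2 t / 2) = x_0 * exp(mu t) = 8*exp(5*t/3).
Var(X_t) = E[X_t^2] - (E[X_t])^2 = x_0^2 * exp(2 mu t) * (exp(sigma^2 t) - 1) = 64*(exp(9*t) - 1)*exp(10*t/3).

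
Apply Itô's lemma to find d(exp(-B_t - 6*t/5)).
d(exp(-B_t - 6*t/5)) = (-7*exp(-B_t - 6*t/5)/10) dt + (-exp(-B_t - 6*t/5)) dB_t

Itô's formula for f(t, x): d f(t, B_t) = (f_t + (1/2) f_xx) dt + f_x dB_t. Compute partials of f(t, x) = exp(-6*t/5 - x):
  f_t(t,x)  = -6*exp(-6*t/5 - x)/5
  f_x(t,x)  = -exp(-6*t/5 - x)
  f_xx(t,x) = exp(-6*t/5 - x)
Assemble drift = f_t + (1/2) f_xx = -7*exp(-6*t/5 - x)/10 and diffusion = f_x = -exp(-6*t/5 - x). Substituting x = B_t:
  d(exp(-B_t - 6*t/5)) = (-7*exp(-B_t - 6*t/5)/10) dt + (-exp(-B_t - 6*t/5)) dB_t.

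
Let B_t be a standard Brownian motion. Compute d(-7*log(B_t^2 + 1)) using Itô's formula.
d(-7*log(B_t^2 + 1)) = (7*(B_t^2 - 1)/(B_t^2 + 1)^2) dt + (-14*B_t/(B_t^2 + 1)) dB_t

Itô's formula for f(B_t) gives d f(B_t) = f'(B_t) dB_t + (1/2) f''(B_t) dt. Compute derivatives of f(x) = -7*log(x^2 + 1):
  f'(x)  = -14*x/(x^2 + 1)
  f''(x) = 14*(x^2 - 1)/(x^2 + 1)^2
Substitute x = B_t and multiply the f'' term by 1/2:
  drift     = (1/2) * (14*(x^2 - 1)/(x^2 + 1)^2) evaluated at B_t = 7*(B_t^2 - 1)/(B_t^2 + 1)^2
  diffusion = (-14*x/(x^2 + 1)) evaluated at B_t = -14*B_t/(B_t^2 + 1)
Therefore d(-7*log(B_t^2 + 1)) = (7*(B_t^2 - 1)/(B_t^2 + 1)^2) dt + (-14*B_t/(B_t^2 + 1)) dB_t.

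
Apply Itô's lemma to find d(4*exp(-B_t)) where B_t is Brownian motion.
d(4*exp(-B_t)) = (2*exp(-B_t)) dt + (-4*exp(-B_t)) dB_t

Itô's formula for f(B_t) gives d f(B_t) = f'(B_t) dB_t + (1/2) f''(B_t) dt. Compute derivatives of f(x) = 4*exp(-x):
  f'(x)  = -4*exp(-x)
  f''(x) = 4*exp(-x)
Substitute x = B_t and multiply the f'' term by 1/2:
  drift     = (1/2) * (4*exp(-x)) evaluated at B_t = 2*exp(-B_t)
  diffusion = (-4*exp(-x)) evaluated at B_t = -4*exp(-B_t)
Therefore d(4*exp(-B_t)) = (2*exp(-B_t)) dt + (-4*exp(-B_t)) dB_t.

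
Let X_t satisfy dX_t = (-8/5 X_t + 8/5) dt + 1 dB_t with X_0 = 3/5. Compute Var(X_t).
Var(X_t) = 5/16 - 5*exp(-16*t/5)/16

The variance V(t) = Var(X_t) satisfies V'(t) = 2 a V(t) + c^2 with V(0) = 0 (drift coefficient is linear in X, diffusion is constant). With a = -8/5, c = 1, the solution is
  V(t) = (c^2 / (2 a)) * (exp(2 a t) - 1)
       = (1^2 / (2*(-8/5))) * (exp((-16/5) t) - 1)
       = 5/16 - 5*exp(-16*t/5)/16.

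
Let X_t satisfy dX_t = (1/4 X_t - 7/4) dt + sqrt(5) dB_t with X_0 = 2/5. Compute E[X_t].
E[X_t] = 7 - 33*exp(t/4)/5

Taking expectations and using E[dB_t] = 0, the mean m(t) = E[X_t] satisfies the ODE m'(t) = a m(t) + b with m(0) = x_0. With a = 1/4, b = -7/4, x_0 = 2/5, the solution is
  m(t) = x_0 * exp(a t) + (b/a) * (exp(a t) - 1)
       = (2/5) * exp((1/4) t) + ((-7/4)/(1/4)) * (exp((1/4) t) - 1)
       = 7 - 33*exp(t/4)/5.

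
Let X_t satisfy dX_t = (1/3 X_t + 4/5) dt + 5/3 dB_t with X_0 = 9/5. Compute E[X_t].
E[X_t] = 21*exp(t/3)/5 - 12/5

Taking expectations and using E[dB_t] = 0, the mean m(t) = E[X_t] satisfies the ODE m'(t) = a m(t) + b with m(0) = x_0. With a = 1/3, b = 4/5, x_0 = 9/5, the solution is
  m(t) = x_0 * exp(a t) + (b/a) * (exp(a t) - 1)
       = (9/5) * exp((1/3) t) + ((4/5)/(1/3)) * (exp((1/3) t) - 1)
       = 21*exp(t/3)/5 - 12/5.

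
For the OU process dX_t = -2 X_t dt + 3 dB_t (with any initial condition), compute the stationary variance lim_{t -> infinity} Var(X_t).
lim Var(X_t) = 9/4

The OU SDE dX = -theta X dt + sigma dB admits the integrating factor exp(theta t): d(exp(theta t) X_t) = sigma exp(theta t) dB_t. Integrating from 0 to t gives X_t = x_0 * exp(-theta t) + sigma * int_0^t exp(-theta (t-s)) dB_s for any initial x_0. The Itô integral has variance (by the Itô isometry) sigma^2 * int_0^t exp(-2 theta (t - s)) ds = sigma^2 * (1 - exp(-2 theta t)) / (2 theta), independent of x_0.
With theta = 2, sigma = 3:
  Var(X_t) = (3)^2 * (1 - exp(-2*2 t)) / (2 * 2) = 9/4 - 9*exp(-4*t)/4.
As t -> infinity, exp(-2*2 t) -> 0, so the stationary variance is sigma^2 / (2 theta) = 9/4.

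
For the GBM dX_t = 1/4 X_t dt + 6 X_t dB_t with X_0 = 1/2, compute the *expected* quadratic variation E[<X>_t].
E[<X>_t] = 18*exp(73*t/2)/73 - 18/73

<X>_t = int_0^t (6 * X_s)^2 ds. Taking expectation inside the integral: E[<X>_t] = 6^2 * int_0^t E[X_s^2] ds. For GBM, E[X_s^2] = x_0^2 * exp((2 mu + sigma^2) s). Integrating:
  E[<X>_t] = 6^2 * (1/2)^2 * (exp((2*(1/4) + 6^2) t) - 1) / (2*(1/4) + 6^2)
           = 6^2 * (1/2)^2 * (exp((73/2) t) - 1) / (73/2) = 18*exp(73*t/2)/73 - 18/73.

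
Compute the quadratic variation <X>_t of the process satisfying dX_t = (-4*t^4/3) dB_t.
<X>_t = 16*t^9/81

For an Itô process dX_t = a(t) dt + b(t) dB_t, the quadratic variation is <X>_t = int_0^t b(s)^2 ds (the drift term does not contribute). Here b(s) = -4*s^4/3, so
  b(s)^2 = 16*s^8/9.
Integrating from 0 to t:
  <X>_t = int_0^t (16*s^8/9) ds = 16*t^9/81.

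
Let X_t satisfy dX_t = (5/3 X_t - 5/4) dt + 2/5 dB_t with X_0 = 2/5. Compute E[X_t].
E[X_t] = 3/4 - 7*exp(5*t/3)/20

Taking expectations and using E[dB_t] = 0, the mean m(t) = E[X_t] satisfies the ODE m'(t) = a m(t) + b with m(0) = x_0. With a = 5/3, b = -5/4, x_0 = 2/5, the solution is
  m(t) = x_0 * exp(a t) + (b/a) * (exp(a t) - 1)
       = (2/5) * exp((5/3) t) + ((-5/4)/(5/3)) * (exp((5/3) t) - 1)
       = 3/4 - 7*exp(5*t/3)/20.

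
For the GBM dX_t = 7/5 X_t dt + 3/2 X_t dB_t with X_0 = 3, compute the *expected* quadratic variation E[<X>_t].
E[<X>_t] = 405*exp(101*t/20)/101 - 405/101

<X>_t = int_0^t ((3/2) * X_s)^2 ds. Taking expectation inside the integral: E[<X>_t] = (3/2)^2 * int_0^t E[X_s^2] ds. For GBM, E[X_s^2] = x_0^2 * exp((2 mu + sigma^2) s). Integrating:
  E[<X>_t] = (3/2)^2 * 3^2 * (exp((2*(7/5) + (3/2)^2) t) - 1) / (2*(7/5) + (3/2)^2)
           = (3/2)^2 * 3^2 * (exp((101/20) t) - 1) / (101/20) = 405*exp(101*t/20)/101 - 405/101.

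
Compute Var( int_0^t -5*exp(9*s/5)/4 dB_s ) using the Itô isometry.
Var = 125*exp(18*t/5)/288 - 125/288

The Itô integral of a deterministic integrand f(s) has mean 0 because each increment f(s) * (B_{s+ds} - B_s) has mean 0. By the Itô isometry:
  Var( int_0^t f(s) dB_s ) = E[ (int_0^t f(s) dB_s)^2 ] = int_0^t f(s)^2 ds.
Here f(s) = -5*exp(9*s/5)/4, so f(s)^2 = 25*exp(18*s/5)/16. Integrate:
  int_0^t (25*exp(18*s/5)/16) ds = 125*exp(18*t/5)/288 - 125/288.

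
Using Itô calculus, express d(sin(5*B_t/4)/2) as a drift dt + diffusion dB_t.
d(sin(5*B_t/4)/2) = (-25*sin(5*B_t/4)/64) dt + (5*cos(5*B_t/4)/8) dB_t

Itô's formula for f(B_t) gives d f(B_t) = f'(B_t) dB_t + (1/2) f''(B_t) dt. Compute derivatives of f(x) = sin(5*x/4)/2:
  f'(x)  = 5*cos(5*x/4)/8
  f''(x) = -25*sin(5*x/4)/32
Substitute x = B_t and multiply the f'' term by 1/2:
  drift     = (1/2) * (-25*sin(5*x/4)/32) evaluated at B_t = -25*sin(5*B_t/4)/64
  diffusion = (5*cos(5*x/4)/8) evaluated at B_t = 5*cos(5*B_t/4)/8
Therefore d(sin(5*B_t/4)/2) = (-25*sin(5*B_t/4)/64) dt + (5*cos(5*B_t/4)/8) dB_t.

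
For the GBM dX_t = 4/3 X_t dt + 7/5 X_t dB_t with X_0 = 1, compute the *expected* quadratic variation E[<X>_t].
E[<X>_t] = 147*exp(347*t/75)/347 - 147/347

<X>_t = int_0^t ((7/5) * X_s)^2 ds. Taking expectation inside the integral: E[<X>_t] = (7/5)^2 * int_0^t E[X_s^2] ds. For GBM, E[X_s^2] = x_0^2 * exp((2 mu + sigma^2) s). Integrating:
  E[<X>_t] = (7/5)^2 * 1^2 * (exp((2*(4/3) + (7/5)^2) t) - 1) / (2*(4/3) + (7/5)^2)
           = (7/5)^2 * 1^2 * (exp((347/75) t) - 1) / (347/75) = 147*exp(347*t/75)/347 - 147/347.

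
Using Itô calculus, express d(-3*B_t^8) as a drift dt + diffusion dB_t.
d(-3*B_t^8) = (-84*B_t^6) dt + (-24*B_t^7) dB_t

Itô's formula for f(B_t) gives d f(B_t) = f'(B_t) dB_t + (1/2) f''(B_t) dt. Compute derivatives of f(x) = -3*x^8:
  f'(x)  = -24*x^7
  f''(x) = -168*x^6
Substitute x = B_t and multiply the f'' term by 1/2:
  drift     = (1/2) * (-168*x^6) evaluated at B_t = -84*B_t^6
  diffusion = (-24*x^7) evaluated at B_t = -24*B_t^7
Therefore d(-3*B_t^8) = (-84*B_t^6) dt + (-24*B_t^7) dB_t.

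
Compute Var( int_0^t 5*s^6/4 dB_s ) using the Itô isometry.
Var = 25*t^13/208

The Itô integral of a deterministic integrand f(s) has mean 0 because each increment f(s) * (B_{s+ds} - B_s) has mean 0. By the Itô isometry:
  Var( int_0^t f(s) dB_s ) = E[ (int_0^t f(s) dB_s)^2 ] = int_0^t f(s)^2 ds.
Here f(s) = 5*s^6/4, so f(s)^2 = 25*s^12/16. Integrate:
  int_0^t (25*s^12/16) ds = 25*t^13/208.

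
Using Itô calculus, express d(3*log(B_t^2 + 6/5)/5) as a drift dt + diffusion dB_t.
d(3*log(B_t^2 + 6/5)/5) = (3*(6 - 5*B_t^2)/(5*B_t^2 + 6)^2) dt + (6*B_t/(5*B_t^2 + 6)) dB_t

Itô's formula for f(B_t) gives d f(B_t) = f'(B_t) dB_t + (1/2) f''(B_t) dt. Compute derivatives of f(x) = 3*log(x^2 + 6/5)/5:
  f'(x)  = 6*x/(5*x^2 + 6)
  f''(x) = 6*(6 - 5*x^2)/(5*x^2 + 6)^2
Substitute x = B_t and multiply the f'' term by 1/2:
  drift     = (1/2) * (6*(6 - 5*x^2)/(5*x^2 + 6)^2) evaluated at B_t = 3*(6 - 5*B_t^2)/(5*B_t^2 + 6)^2
  diffusion = (6*x/(5*x^2 + 6)) evaluated at B_t = 6*B_t/(5*B_t^2 + 6)
Therefore d(3*log(B_t^2 + 6/5)/5) = (3*(6 - 5*B_t^2)/(5*B_t^2 + 6)^2) dt + (6*B_t/(5*B_t^2 + 6)) dB_t.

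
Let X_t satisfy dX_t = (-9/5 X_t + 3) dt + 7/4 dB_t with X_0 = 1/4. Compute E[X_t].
E[X_t] = 5/3 - 17*exp(-9*t/5)/12

Taking expectations and using E[dB_t] = 0, the mean m(t) = E[X_t] satisfies the ODE m'(t) = a m(t) + b with m(0) = x_0. With a = -9/5, b = 3, x_0 = 1/4, the solution is
  m(t) = x_0 * exp(a t) + (b/a) * (exp(a t) - 1)
       = (1/4) * exp((-9/5) t) + (3/(-9/5)) * (exp((-9/5) t) - 1)
       = 5/3 - 17*exp(-9*t/5)/12.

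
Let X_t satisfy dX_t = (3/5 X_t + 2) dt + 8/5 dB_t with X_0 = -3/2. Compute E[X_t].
E[X_t] = 11*exp(3*t/5)/6 - 10/3

Taking expectations and using E[dB_t] = 0, the mean m(t) = E[X_t] satisfies the ODE m'(t) = a m(t) + b with m(0) = x_0. With a = 3/5, b = 2, x_0 = -3/2, the solution is
  m(t) = x_0 * exp(a t) + (b/a) * (exp(a t) - 1)
       = (-3/2) * exp((3/5) t) + (2/(3/5)) * (exp((3/5) t) - 1)
       = 11*exp(3*t/5)/6 - 10/3.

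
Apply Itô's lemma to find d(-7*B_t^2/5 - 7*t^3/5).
d(-7*B_t^2/5 - 7*t^3/5) = (-21*t^2/5 - 7/5) dt + (-14*B_t/5) dB_t

Itô's formula for f(t, x): d f(t, B_t) = (f_t + (1/2) f_xx) dt + f_x dB_t. Compute partials of f(t, x) = -7*t^3/5 - 7*x^2/5:
  f_t(t,x)  = -21*t^2/5
  f_x(t,x)  = -14*x/5
  f_xx(t,x) = -14/5
Assemble drift = f_t + (1/2) f_xx = -21*t^2/5 - 7/5 and diffusion = f_x = -14*x/5. Substituting x = B_t:
  d(-7*B_t^2/5 - 7*t^3/5) = (-21*t^2/5 - 7/5) dt + (-14*B_t/5) dB_t.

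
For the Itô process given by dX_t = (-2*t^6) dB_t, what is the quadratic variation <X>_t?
<X>_t = 4*t^13/13

For an Itô process dX_t = a(t) dt + b(t) dB_t, the quadratic variation is <X>_t = int_0^t b(s)^2 ds (the drift term does not contribute). Here b(s) = -2*s^6, so
  b(s)^2 = 4*s^12.
Integrating from 0 to t:
  <X>_t = int_0^t (4*s^12) ds = 4*t^13/13.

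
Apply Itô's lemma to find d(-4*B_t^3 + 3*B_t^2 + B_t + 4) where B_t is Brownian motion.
d(-4*B_t^3 + 3*B_t^2 + B_t + 4) = (3 - 12*B_t) dt + (-12*B_t^2 + 6*B_t + 1) dB_t

Itô's formula for f(B_t) gives d f(B_t) = f'(B_t) dB_t + (1/2) f''(B_t) dt. Compute derivatives of f(x) = -4*x^3 + 3*x^2 + x + 4:
  f'(x)  = -12*x^2 + 6*x + 1
  f''(x) = 6 - 24*x
Substitute x = B_t and multiply the f'' term by 1/2:
  drift     = (1/2) * (6 - 24*x) evaluated at B_t = 3 - 12*B_t
  diffusion = (-12*x^2 + 6*x + 1) evaluated at B_t = -12*B_t^2 + 6*B_t + 1
Therefore d(-4*B_t^3 + 3*B_t^2 + B_t + 4) = (3 - 12*B_t) dt + (-12*B_t^2 + 6*B_t + 1) dB_t.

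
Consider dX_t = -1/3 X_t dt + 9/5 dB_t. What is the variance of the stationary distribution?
lim Var(X_t) = 243/50

The OU SDE dX = -theta X dt + sigma dB admits the integrating factor exp(theta t): d(exp(theta t) X_t) = sigma exp(theta t) dB_t. Integrating from 0 to t gives X_t = x_0 * exp(-theta t) + sigma * int_0^t exp(-theta (t-s)) dB_s for any initial x_0. The Itô integral has variance (by the Itô isometry) sigma^2 * int_0^t exp(-2 theta (t - s)) ds = sigma^2 * (1 - exp(-2 theta t)) / (2 theta), independent of x_0.
With theta = 1/3, sigma = 9/5:
  Var(X_t) = (9/5)^2 * (1 - exp(-2*1/3 t)) / (2 * 1/3) = 243/50 - 243*exp(-2*t/3)/50.
As t -> infinity, exp(-2*1/3 t) -> 0, so the stationary variance is sigma^2 / (2 theta) = 243/50.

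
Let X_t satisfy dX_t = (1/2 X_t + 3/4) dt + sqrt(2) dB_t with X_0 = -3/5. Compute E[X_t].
E[X_t] = 9*exp(t/2)/10 - 3/2

Taking expectations and using E[dB_t] = 0, the mean m(t) = E[X_t] satisfies the ODE m'(t) = a m(t) + b with m(0) = x_0. With a = 1/2, b = 3/4, x_0 = -3/5, the solution is
  m(t) = x_0 * exp(a t) + (b/a) * (exp(a t) - 1)
       = (-3/5) * exp((1/2) t) + ((3/4)/(1/2)) * (exp((1/2) t) - 1)
       = 9*exp(t/2)/10 - 3/2.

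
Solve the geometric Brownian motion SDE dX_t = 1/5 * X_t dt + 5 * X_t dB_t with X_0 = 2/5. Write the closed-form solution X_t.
X_t = 2/5 * exp((-123/10) * t + (5) * B_t)

For GBM dX = mu X dt + sigma X dB with X_0 = x_0, apply Itô to Y = log X: dY = (mu - sigma^2/2) dt + sigma dB, so Y_t = log(x_0) + (mu - sigma^2/2) t + sigma B_t and hence X_t = x_0 * exp((mu - sigma^2/2) t + sigma B_t).
With mu = 1/5, sigma = 5, x_0 = 2/5, this gives:
  X_t = 2/5 * exp((-123/10) * t + (5) * B_t).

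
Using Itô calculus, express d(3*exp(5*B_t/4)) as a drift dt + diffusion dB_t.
d(3*exp(5*B_t/4)) = (75*exp(5*B_t/4)/32) dt + (15*exp(5*B_t/4)/4) dB_t

Itô's formula for f(B_t) gives d f(B_t) = f'(B_t) dB_t + (1/2) f''(B_t) dt. Compute derivatives of f(x) = 3*exp(5*x/4):
  f'(x)  = 15*exp(5*x/4)/4
  f''(x) = 75*exp(5*x/4)/16
Substitute x = B_t and multiply the f'' term by 1/2:
  drift     = (1/2) * (75*exp(5*x/4)/16) evaluated at B_t = 75*exp(5*B_t/4)/32
  diffusion = (15*exp(5*x/4)/4) evaluated at B_t = 15*exp(5*B_t/4)/4
Therefore d(3*exp(5*B_t/4)) = (75*exp(5*B_t/4)/32) dt + (15*exp(5*B_t/4)/4) dB_t.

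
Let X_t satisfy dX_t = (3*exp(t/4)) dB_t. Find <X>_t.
<X>_t = 18*exp(t/2) - 18

For an Itô process dX_t = a(t) dt + b(t) dB_t, the quadratic variation is <X>_t = int_0^t b(s)^2 ds (the drift term does not contribute). Here b(s) = 3*exp(s/4), so
  b(s)^2 = 9*exp(s/2).
Integrating from 0 to t:
  <X>_t = int_0^t (9*exp(s/2)) ds = 18*exp(t/2) - 18.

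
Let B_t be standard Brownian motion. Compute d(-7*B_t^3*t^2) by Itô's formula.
d(-7*B_t^3*t^2) = (7*B_t*t*(-2*B_t^2 - 3*t)) dt + (-21*B_t^2*t^2) dB_t

Itô's formula for f(t, x): d f(t, B_t) = (f_t + (1/2) f_xx) dt + f_x dB_t. Compute partials of f(t, x) = -7*t^2*x^3:
  f_t(t,x)  = -14*t*x^3
  f_x(t,x)  = -21*t^2*x^2
  f_xx(t,x) = -42*t^2*x
Assemble drift = f_t + (1/2) f_xx = 7*t*x*(-3*t - 2*x^2) and diffusion = f_x = -21*t^2*x^2. Substituting x = B_t:
  d(-7*B_t^3*t^2) = (7*B_t*t*(-2*B_t^2 - 3*t)) dt + (-21*B_t^2*t^2) dB_t.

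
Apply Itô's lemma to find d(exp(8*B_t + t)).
d(exp(8*B_t + t)) = (33*exp(8*B_t + t)) dt + (8*exp(8*B_t + t)) dB_t

Itô's formula for f(t, x): d f(t, B_t) = (f_t + (1/2) f_xx) dt + f_x dB_t. Compute partials of f(t, x) = exp(t + 8*x):
  f_t(t,x)  = exp(t + 8*x)
  f_x(t,x)  = 8*exp(t + 8*x)
  f_xx(t,x) = 64*exp(t + 8*x)
Assemble drift = f_t + (1/2) f_xx = 33*exp(t + 8*x) and diffusion = f_x = 8*exp(t + 8*x). Substituting x = B_t:
  d(exp(8*B_t + t)) = (33*exp(8*B_t + t)) dt + (8*exp(8*B_t + t)) dB_t.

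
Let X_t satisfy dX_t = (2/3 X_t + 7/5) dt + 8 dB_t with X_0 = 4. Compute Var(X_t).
Var(X_t) = 48*exp(4*t/3) - 48

The variance V(t) = Var(X_t) satisfies V'(t) = 2 a V(t) + c^2 with V(0) = 0 (drift coefficient is linear in X, diffusion is constant). With a = 2/3, c = 8, the solution is
  V(t) = (c^2 / (2 a)) * (exp(2 a t) - 1)
       = (8^2 / (2*(2/3))) * (exp((4/3) t) - 1)
       = 48*exp(4*t/3) - 48.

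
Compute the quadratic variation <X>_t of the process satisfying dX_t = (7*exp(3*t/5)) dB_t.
<X>_t = 245*exp(6*t/5)/6 - 245/6

For an Itô process dX_t = a(t) dt + b(t) dB_t, the quadratic variation is <X>_t = int_0^t b(s)^2 ds (the drift term does not contribute). Here b(s) = 7*exp(3*s/5), so
  b(s)^2 = 49*exp(6*s/5).
Integrating from 0 to t:
  <X>_t = int_0^t (49*exp(6*s/5)) ds = 245*exp(6*t/5)/6 - 245/6.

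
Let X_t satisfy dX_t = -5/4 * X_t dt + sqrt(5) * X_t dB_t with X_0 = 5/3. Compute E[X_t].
E[X_t] = 5*exp(-5*t/4)/3

For GBM dX = mu X dt + sigma X dB with X_0 = x_0, apply Itô to Y = log X: dY = (mu - sigma^2/2) dt + sigma dB, so Y_t = log(x_0) + (mu - sigma^2/2) t + sigma B_t and hence X_t = x_0 * exp((mu - sigma^2/2) t + sigma B_t).
With mu = -5/4, sigma = sqrt(5), x_0 = 5/3, this gives:
  X_t = 5/3 * exp((-15/4) * t + (sqrt(5)) * B_t).
Since sigma*B_t ~ Normal(0, sigma^2 t), E[exp(sigma*B_t)] = exp(sigma^2 t / 2); so E[X_t] = x_0 * exp((mu - sigma^2/2) t) * exp(sigma^2 t / 2) = x_0 * exp(mu t) = 5*exp(-5*t/4)/3.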